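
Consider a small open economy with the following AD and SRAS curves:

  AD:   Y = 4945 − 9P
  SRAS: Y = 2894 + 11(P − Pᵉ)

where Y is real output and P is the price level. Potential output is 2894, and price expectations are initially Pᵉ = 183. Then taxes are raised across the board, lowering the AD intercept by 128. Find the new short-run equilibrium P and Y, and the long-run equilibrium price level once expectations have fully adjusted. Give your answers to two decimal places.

Short run: P = 196.80, Y = 3045.80. Long run: P = 213.67.

AD shifts left: new AD is Y = 4817 − 9P. With Pᵉ = 183, SRAS is Y = 881 + 11P.
Short run: 4817 − 9P = 881 + 11P gives 3936 = 20P, so P = 196.80 and Y = 4817 − 9P = 3045.80.
Y = 3045.80 is above potential 2894; expectations adjust and SRAS shifts left until Y = 2894.
Long run: on the new AD curve, 2894 = 4817 − 9P gives P = 213.67.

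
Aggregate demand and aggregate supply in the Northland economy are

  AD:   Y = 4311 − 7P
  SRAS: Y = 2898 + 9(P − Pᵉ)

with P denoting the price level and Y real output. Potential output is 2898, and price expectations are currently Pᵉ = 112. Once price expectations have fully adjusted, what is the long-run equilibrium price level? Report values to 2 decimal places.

Short run: with Pᵉ = 112, SRAS is Y = 1890 + 9P. Setting AD = SRAS gives 2421 = 16P, so P = 151.31 and Y = 4311 − 7P = 3251.81.
Output 3251.81 is above potential 2898, so over time expected prices rise and SRAS shifts left until Y returns to 2898.
Long run: Y = 2898 on the AD curve gives 2898 = 4311 − 7P, so P = 201.86.

Long-run P = 201.86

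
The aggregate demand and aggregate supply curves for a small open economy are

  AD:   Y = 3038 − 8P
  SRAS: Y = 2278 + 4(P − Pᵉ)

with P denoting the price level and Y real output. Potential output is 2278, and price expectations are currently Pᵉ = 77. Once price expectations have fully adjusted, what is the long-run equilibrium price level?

Short run: with Pᵉ = 77, SRAS is Y = 1970 + 4P. Setting AD = SRAS gives 1068 = 12P, so P = 89 and Y = 3038 − 8·89 = 2326.
Output 2326 is above potential 2278, so over time expected prices rise and SRAS shifts left until Y returns to 2278.
Long run: Y = 2278 on the AD curve gives 2278 = 3038 − 8P, so P = 95.

Long-run P = 95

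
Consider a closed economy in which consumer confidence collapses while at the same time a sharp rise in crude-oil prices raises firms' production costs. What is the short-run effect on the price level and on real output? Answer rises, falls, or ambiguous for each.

Price level: ambiguous; output: falls

The first event is a negative demand shock: AD shifts left, which by itself pushes P down and Y down.
The second is an adverse supply shock: SRAS shifts left, which by itself pushes P up and Y down.
The two shocks push P in opposite directions, so the effect on P is ambiguous. Both shocks push Y down, so Y falls.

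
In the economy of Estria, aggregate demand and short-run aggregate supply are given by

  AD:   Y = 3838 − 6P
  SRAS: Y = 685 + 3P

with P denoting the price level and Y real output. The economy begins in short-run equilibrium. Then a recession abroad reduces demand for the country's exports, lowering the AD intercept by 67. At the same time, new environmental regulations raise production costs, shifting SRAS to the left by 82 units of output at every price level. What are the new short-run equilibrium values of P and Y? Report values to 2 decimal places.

After both shocks: AD is Y = 3771 − 6P and SRAS is Y = 603 + 3P.
Setting them equal: 3168 = 9P, so P = 352.00.
Substituting into AD, Y = 1659.00.

P = 352.00, Y = 1659.00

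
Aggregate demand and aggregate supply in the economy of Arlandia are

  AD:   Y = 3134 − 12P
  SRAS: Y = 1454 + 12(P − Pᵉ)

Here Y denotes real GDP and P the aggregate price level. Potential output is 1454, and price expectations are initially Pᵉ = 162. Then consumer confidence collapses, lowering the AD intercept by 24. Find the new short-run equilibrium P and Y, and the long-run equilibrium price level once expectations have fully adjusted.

AD shifts left: new AD is Y = 3110 − 12P. With Pᵉ = 162, SRAS is Y = 12P − 490.
Short run: 3110 − 12P = 12P − 490 gives 3600 = 24P, so P = 150 and Y = 3110 − 12·150 = 1310.
Y = 1310 is below potential 1454; expectations adjust and SRAS shifts right until Y = 1454.
Long run: on the new AD curve, 1454 = 3110 − 12P gives P = 138.

Short run: P = 150, Y = 1310. Long run: P = 138.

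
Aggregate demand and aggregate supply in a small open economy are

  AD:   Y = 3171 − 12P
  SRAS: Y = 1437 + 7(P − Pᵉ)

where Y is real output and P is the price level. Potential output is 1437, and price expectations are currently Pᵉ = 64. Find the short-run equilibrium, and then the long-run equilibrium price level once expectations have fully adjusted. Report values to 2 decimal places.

Short run: with Pᵉ = 64, SRAS is Y = 989 + 7P. Setting AD = SRAS gives 2182 = 19P, so P = 114.84 and Y = 3171 − 12P = 1792.89.
Output 1792.89 is above potential 1437, so over time expected prices rise and SRAS shifts left until Y returns to 1437.
Long run: Y = 1437 on the AD curve gives 1437 = 3171 − 12P, so P = 144.50.

Short run: P = 114.84, Y = 1792.89. Long run: P = 144.50.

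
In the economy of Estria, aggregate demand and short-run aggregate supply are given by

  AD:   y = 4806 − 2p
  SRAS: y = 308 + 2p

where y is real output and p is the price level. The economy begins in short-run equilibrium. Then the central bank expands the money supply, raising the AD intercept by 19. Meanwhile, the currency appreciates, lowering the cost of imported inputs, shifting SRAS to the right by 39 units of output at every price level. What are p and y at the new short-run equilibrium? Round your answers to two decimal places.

p = 1119.50, y = 2586.00

After both shocks: AD is y = 4825 − 2p and SRAS is y = 347 + 2p.
Setting them equal: 4478 = 4p, so p = 1119.50.
Substituting into AD, y = 2586.00.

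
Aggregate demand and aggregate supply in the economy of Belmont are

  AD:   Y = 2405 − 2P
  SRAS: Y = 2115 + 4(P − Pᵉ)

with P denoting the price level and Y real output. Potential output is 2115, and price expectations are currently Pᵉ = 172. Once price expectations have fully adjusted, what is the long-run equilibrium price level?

Short run: with Pᵉ = 172, SRAS is Y = 1427 + 4P. Setting AD = SRAS gives 978 = 6P, so P = 163 and Y = 2405 − 2·163 = 2079.
Output 2079 is below potential 2115, so over time expected prices fall and SRAS shifts right until Y returns to 2115.
Long run: Y = 2115 on the AD curve gives 2115 = 2405 − 2P, so P = 145.

Long-run P = 145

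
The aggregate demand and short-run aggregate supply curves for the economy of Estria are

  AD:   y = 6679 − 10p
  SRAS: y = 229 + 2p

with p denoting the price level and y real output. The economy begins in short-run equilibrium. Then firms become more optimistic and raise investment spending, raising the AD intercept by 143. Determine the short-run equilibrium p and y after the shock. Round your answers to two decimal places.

p = 549.42, y = 1327.83

This is a positive demand shock: AD shifts right.
New AD: y = 6822 − 10p.
Set AD = SRAS: 6822 − 10p = 229 + 2p, so 6593 = 12p and p = 549.42.
Substituting into AD, y = 1327.83.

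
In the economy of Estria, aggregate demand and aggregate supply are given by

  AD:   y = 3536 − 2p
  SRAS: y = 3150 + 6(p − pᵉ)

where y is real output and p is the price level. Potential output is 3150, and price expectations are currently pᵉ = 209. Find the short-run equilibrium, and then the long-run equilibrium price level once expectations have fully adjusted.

Short run: with pᵉ = 209, SRAS is y = 1896 + 6p. Setting AD = SRAS gives 1640 = 8p, so p = 205 and y = 3536 − 2·205 = 3126.
Output 3126 is below potential 3150, so over time expected prices fall and SRAS shifts right until y returns to 3150.
Long run: y = 3150 on the AD curve gives 3150 = 3536 − 2p, so p = 193.

Short run: p = 205, y = 3126. Long run: p = 193.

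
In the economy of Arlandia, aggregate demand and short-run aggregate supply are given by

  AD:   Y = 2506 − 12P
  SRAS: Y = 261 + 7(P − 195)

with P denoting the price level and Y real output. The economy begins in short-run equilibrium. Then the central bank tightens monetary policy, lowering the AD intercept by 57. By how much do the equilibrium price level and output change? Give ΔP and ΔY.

This is a negative demand shock: AD shifts left.
New AD: Y = 2449 − 12P.
SRAS can be written Y = 7P − 1104.
Set AD = SRAS: 2449 − 12P = 7P − 1104, so 3553 = 19P and P = 187.
Y = 2449 − 12·187 = 205.
Initially P = 190, Y = 226, so ΔP = -3 and ΔY = -21.

ΔP = -3, ΔY = -21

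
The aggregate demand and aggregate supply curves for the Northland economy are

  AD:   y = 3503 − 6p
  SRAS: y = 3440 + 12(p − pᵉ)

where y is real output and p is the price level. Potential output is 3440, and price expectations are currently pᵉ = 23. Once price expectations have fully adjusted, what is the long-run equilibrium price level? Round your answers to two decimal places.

Long-run p = 10.50

Short run: with pᵉ = 23, SRAS is y = 3164 + 12p. Setting AD = SRAS gives 339 = 18p, so p = 18.83 and y = 3503 − 6p = 3390.00.
Output 3390.00 is below potential 3440, so over time expected prices fall and SRAS shifts right until y returns to 3440.
Long run: y = 3440 on the AD curve gives 3440 = 3503 − 6p, so p = 10.50.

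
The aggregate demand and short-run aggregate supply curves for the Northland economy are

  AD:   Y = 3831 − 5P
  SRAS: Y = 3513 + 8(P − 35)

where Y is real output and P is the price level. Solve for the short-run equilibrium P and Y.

P = 46, Y = 3601

Write SRAS as Y = 3513 + 8P − 280 = 3233 + 8P.
Set AD = SRAS: 3831 − 5P = 3233 + 8P, so 598 = 13P and P = 46.
Then Y = 3831 − 5·46 = 3601.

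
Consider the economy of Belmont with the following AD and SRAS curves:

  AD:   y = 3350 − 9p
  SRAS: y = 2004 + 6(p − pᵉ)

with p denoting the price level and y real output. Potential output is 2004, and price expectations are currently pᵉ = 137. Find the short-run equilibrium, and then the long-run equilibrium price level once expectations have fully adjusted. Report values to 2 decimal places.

Short run: p = 144.53, y = 2049.20. Long run: p = 149.56.

Short run: with pᵉ = 137, SRAS is y = 1182 + 6p. Setting AD = SRAS gives 2168 = 15p, so p = 144.53 and y = 3350 − 9p = 2049.20.
Output 2049.20 is above potential 2004, so over time expected prices rise and SRAS shifts left until y returns to 2004.
Long run: y = 2004 on the AD curve gives 2004 = 3350 − 9p, so p = 149.56.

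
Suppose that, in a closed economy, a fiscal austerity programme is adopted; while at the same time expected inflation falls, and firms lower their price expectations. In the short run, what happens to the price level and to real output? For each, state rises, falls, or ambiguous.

The first event is a negative demand shock: AD shifts left, which by itself pushes P down and Y down.
The second is a favourable supply shock: SRAS shifts right, which by itself pushes P down and Y up.
Both shocks push P down, so P falls. The two shocks push Y in opposite directions, so the effect on Y is ambiguous.

Price level: falls; output: ambiguous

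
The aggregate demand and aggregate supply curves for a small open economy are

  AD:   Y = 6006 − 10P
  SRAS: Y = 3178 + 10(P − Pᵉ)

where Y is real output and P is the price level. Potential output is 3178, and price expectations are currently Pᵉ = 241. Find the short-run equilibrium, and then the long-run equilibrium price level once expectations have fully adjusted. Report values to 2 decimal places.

Short run: with Pᵉ = 241, SRAS is Y = 768 + 10P. Setting AD = SRAS gives 5238 = 20P, so P = 261.90 and Y = 6006 − 10P = 3387.00.
Output 3387.00 is above potential 3178, so over time expected prices rise and SRAS shifts left until Y returns to 3178.
Long run: Y = 3178 on the AD curve gives 3178 = 6006 − 10P, so P = 282.80.

Short run: P = 261.90, Y = 3387.00. Long run: P = 282.80.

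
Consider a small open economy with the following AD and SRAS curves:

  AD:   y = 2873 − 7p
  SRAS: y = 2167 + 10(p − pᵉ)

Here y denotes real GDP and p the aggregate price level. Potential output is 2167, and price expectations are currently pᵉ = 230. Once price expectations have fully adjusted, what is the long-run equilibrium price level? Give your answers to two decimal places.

Long-run p = 100.86

Short run: with pᵉ = 230, SRAS is y = 10p − 133. Setting AD = SRAS gives 3006 = 17p, so p = 176.82 and y = 2873 − 7p = 1635.24.
Output 1635.24 is below potential 2167, so over time expected prices fall and SRAS shifts right until y returns to 2167.
Long run: y = 2167 on the AD curve gives 2167 = 2873 − 7p, so p = 100.86.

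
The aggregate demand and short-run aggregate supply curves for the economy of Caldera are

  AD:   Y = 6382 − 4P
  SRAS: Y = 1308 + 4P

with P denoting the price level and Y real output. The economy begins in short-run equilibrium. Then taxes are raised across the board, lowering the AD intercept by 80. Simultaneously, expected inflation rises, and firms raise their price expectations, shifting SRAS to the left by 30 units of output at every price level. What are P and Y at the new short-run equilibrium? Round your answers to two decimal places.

P = 628.00, Y = 3790.00

After both shocks: AD is Y = 6302 − 4P and SRAS is Y = 1278 + 4P.
Setting them equal: 5024 = 8P, so P = 628.00.
Substituting into AD, Y = 3790.00.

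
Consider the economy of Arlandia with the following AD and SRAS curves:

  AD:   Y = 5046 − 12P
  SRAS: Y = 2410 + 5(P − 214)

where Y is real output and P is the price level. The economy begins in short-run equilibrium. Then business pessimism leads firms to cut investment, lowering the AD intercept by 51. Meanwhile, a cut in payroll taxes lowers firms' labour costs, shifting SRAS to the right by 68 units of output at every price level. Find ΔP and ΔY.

After both shocks: AD is Y = 4995 − 12P and SRAS is Y = 1408 + 5P.
Setting them equal: 3587 = 17P, so P = 211.
Y = 4995 − 12·211 = 2463.
Initially P = 218, Y = 2430, so ΔP = -7 and ΔY = +33.

ΔP = -7, ΔY = +33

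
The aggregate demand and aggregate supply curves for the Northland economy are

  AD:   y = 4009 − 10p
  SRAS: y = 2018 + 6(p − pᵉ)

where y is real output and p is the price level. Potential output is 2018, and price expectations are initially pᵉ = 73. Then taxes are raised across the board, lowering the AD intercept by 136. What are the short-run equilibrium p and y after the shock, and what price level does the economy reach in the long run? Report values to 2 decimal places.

Short run: p = 143.31, y = 2439.88. Long run: p = 185.50.

AD shifts left: new AD is y = 3873 − 10p. With pᵉ = 73, SRAS is y = 1580 + 6p.
Short run: 3873 − 10p = 1580 + 6p gives 2293 = 16p, so p = 143.31 and y = 3873 − 10p = 2439.88.
y = 2439.88 is above potential 2018; expectations adjust and SRAS shifts left until y = 2018.
Long run: on the new AD curve, 2018 = 3873 − 10p gives p = 185.50.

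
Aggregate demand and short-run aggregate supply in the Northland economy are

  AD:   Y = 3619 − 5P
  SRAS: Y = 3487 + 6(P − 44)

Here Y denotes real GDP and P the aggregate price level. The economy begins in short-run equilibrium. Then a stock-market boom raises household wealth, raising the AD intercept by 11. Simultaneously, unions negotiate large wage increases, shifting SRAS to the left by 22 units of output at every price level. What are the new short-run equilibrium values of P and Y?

P = 39, Y = 3435

After both shocks: AD is Y = 3630 − 5P and SRAS is Y = 3201 + 6P.
Setting them equal: 429 = 11P, so P = 39.
Y = 3630 − 5·39 = 3435.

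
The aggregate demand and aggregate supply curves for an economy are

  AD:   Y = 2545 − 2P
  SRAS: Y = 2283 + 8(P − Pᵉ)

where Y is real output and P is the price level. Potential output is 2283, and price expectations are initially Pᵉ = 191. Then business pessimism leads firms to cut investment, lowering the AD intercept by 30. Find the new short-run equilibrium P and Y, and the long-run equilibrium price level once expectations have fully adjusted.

Short run: P = 176, Y = 2163. Long run: P = 116.

AD shifts left: new AD is Y = 2515 − 2P. With Pᵉ = 191, SRAS is Y = 755 + 8P.
Short run: 2515 − 2P = 755 + 8P gives 1760 = 10P, so P = 176 and Y = 2515 − 2·176 = 2163.
Y = 2163 is below potential 2283; expectations adjust and SRAS shifts right until Y = 2283.
Long run: on the new AD curve, 2283 = 2515 − 2P gives P = 116.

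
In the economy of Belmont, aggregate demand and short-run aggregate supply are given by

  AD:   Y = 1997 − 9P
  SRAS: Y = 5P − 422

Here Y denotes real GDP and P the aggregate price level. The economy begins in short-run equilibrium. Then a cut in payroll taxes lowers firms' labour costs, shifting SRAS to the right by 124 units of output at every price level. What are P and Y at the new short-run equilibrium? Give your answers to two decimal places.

This is a positive supply shock: SRAS shifts right.
New SRAS: Y = 5P − 298.
Set AD = SRAS: 1997 − 9P = 5P − 298, so 2295 = 14P and P = 163.93.
Substituting into AD, Y = 521.64.

P = 163.93, Y = 521.64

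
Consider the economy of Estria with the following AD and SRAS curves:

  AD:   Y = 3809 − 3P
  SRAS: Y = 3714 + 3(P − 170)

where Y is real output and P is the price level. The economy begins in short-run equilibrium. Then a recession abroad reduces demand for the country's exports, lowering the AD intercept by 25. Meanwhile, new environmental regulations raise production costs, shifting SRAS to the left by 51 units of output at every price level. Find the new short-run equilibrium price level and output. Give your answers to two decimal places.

P = 105.17, Y = 3468.50

After both shocks: AD is Y = 3784 − 3P and SRAS is Y = 3153 + 3P.
Setting them equal: 631 = 6P, so P = 105.17.
Substituting into AD, Y = 3468.50.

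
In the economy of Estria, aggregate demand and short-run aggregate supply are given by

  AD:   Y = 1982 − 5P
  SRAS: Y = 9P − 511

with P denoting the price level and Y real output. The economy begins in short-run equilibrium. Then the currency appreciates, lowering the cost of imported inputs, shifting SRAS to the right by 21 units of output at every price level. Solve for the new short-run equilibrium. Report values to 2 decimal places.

P = 176.57, Y = 1099.14

This is a positive supply shock: SRAS shifts right.
New SRAS: Y = 9P − 490.
Set AD = SRAS: 1982 − 5P = 9P − 490, so 2472 = 14P and P = 176.57.
Substituting into AD, Y = 1099.14.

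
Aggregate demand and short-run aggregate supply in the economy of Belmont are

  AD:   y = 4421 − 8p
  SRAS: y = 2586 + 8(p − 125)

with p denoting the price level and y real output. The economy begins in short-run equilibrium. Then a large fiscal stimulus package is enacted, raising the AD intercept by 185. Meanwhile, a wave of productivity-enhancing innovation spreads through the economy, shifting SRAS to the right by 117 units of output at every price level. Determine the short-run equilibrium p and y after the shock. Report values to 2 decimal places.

After both shocks: AD is y = 4606 − 8p and SRAS is y = 1703 + 8p.
Setting them equal: 2903 = 16p, so p = 181.44.
Substituting into AD, y = 3154.50.

p = 181.44, y = 3154.50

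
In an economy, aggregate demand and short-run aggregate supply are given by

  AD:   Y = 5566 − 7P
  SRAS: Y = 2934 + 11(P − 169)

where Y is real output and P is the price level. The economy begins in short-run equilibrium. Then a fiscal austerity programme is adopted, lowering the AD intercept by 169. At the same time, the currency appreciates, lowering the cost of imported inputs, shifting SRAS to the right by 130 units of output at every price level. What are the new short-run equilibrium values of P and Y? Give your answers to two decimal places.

After both shocks: AD is Y = 5397 − 7P and SRAS is Y = 1205 + 11P.
Setting them equal: 4192 = 18P, so P = 232.89.
Substituting into AD, Y = 3766.78.

P = 232.89, Y = 3766.78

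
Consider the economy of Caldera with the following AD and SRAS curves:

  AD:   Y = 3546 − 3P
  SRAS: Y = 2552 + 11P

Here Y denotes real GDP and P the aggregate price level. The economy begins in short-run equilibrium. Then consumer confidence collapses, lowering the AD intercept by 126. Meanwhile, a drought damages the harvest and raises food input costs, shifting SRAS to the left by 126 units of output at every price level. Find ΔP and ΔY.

After both shocks: AD is Y = 3420 − 3P and SRAS is Y = 2426 + 11P.
Setting them equal: 994 = 14P, so P = 71.
Y = 3420 − 3·71 = 3207.
Initially P = 71, Y = 3333, so ΔP = +0 and ΔY = -126.

ΔP = +0, ΔY = -126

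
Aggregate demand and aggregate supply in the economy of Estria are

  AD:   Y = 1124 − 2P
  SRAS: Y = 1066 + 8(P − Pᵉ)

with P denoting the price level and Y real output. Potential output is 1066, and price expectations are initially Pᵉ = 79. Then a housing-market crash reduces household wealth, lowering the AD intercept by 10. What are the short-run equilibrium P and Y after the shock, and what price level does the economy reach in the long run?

Short run: P = 68, Y = 978. Long run: P = 24.

AD shifts left: new AD is Y = 1114 − 2P. With Pᵉ = 79, SRAS is Y = 434 + 8P.
Short run: 1114 − 2P = 434 + 8P gives 680 = 10P, so P = 68 and Y = 1114 − 2·68 = 978.
Y = 978 is below potential 1066; expectations adjust and SRAS shifts right until Y = 1066.
Long run: on the new AD curve, 1066 = 1114 − 2P gives P = 24.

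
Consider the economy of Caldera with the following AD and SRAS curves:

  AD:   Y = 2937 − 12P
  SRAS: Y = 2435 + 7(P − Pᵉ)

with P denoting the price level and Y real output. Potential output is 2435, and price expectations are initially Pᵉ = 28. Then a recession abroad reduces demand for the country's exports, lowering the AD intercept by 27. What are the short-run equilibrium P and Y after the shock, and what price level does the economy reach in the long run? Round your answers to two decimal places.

AD shifts left: new AD is Y = 2910 − 12P. With Pᵉ = 28, SRAS is Y = 2239 + 7P.
Short run: 2910 − 12P = 2239 + 7P gives 671 = 19P, so P = 35.32 and Y = 2910 − 12P = 2486.21.
Y = 2486.21 is above potential 2435; expectations adjust and SRAS shifts left until Y = 2435.
Long run: on the new AD curve, 2435 = 2910 − 12P gives P = 39.58.

Short run: P = 35.32, Y = 2486.21. Long run: P = 39.58.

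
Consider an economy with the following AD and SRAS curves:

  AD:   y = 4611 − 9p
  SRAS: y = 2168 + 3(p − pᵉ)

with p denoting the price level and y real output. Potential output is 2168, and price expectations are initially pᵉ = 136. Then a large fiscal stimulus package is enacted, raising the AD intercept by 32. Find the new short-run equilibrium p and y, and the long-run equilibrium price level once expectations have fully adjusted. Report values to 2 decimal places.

Short run: p = 240.25, y = 2480.75. Long run: p = 275.00.

AD shifts right: new AD is y = 4643 − 9p. With pᵉ = 136, SRAS is y = 1760 + 3p.
Short run: 4643 − 9p = 1760 + 3p gives 2883 = 12p, so p = 240.25 and y = 4643 − 9p = 2480.75.
y = 2480.75 is above potential 2168; expectations adjust and SRAS shifts left until y = 2168.
Long run: on the new AD curve, 2168 = 4643 − 9p gives p = 275.00.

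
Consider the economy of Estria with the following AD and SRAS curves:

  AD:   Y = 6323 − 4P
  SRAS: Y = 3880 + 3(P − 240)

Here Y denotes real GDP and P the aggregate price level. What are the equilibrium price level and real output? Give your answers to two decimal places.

Write SRAS as Y = 3880 + 3P − 720 = 3160 + 3P.
Set AD = SRAS: 6323 − 4P = 3160 + 3P, so 3163 = 7P and P = 451.86.
Substituting into AD, Y = 6323 − 4P = 4515.57.

P = 451.86, Y = 4515.57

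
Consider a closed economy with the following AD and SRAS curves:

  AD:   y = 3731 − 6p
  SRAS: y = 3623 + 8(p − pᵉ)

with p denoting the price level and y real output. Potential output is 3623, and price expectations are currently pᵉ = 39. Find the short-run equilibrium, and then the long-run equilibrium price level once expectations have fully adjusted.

Short run: p = 30, y = 3551. Long run: p = 18.

Short run: with pᵉ = 39, SRAS is y = 3311 + 8p. Setting AD = SRAS gives 420 = 14p, so p = 30 and y = 3731 − 6·30 = 3551.
Output 3551 is below potential 3623, so over time expected prices fall and SRAS shifts right until y returns to 3623.
Long run: y = 3623 on the AD curve gives 3623 = 3731 − 6p, so p = 18.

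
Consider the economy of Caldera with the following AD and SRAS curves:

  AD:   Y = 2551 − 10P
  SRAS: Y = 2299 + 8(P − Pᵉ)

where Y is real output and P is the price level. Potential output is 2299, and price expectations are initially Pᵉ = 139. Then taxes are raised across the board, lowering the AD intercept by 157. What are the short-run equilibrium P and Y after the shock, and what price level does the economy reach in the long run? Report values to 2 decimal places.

AD shifts left: new AD is Y = 2394 − 10P. With Pᵉ = 139, SRAS is Y = 1187 + 8P.
Short run: 2394 − 10P = 1187 + 8P gives 1207 = 18P, so P = 67.06 and Y = 2394 − 10P = 1723.44.
Y = 1723.44 is below potential 2299; expectations adjust and SRAS shifts right until Y = 2299.
Long run: on the new AD curve, 2299 = 2394 − 10P gives P = 9.50.

Short run: P = 67.06, Y = 1723.44. Long run: P = 9.50.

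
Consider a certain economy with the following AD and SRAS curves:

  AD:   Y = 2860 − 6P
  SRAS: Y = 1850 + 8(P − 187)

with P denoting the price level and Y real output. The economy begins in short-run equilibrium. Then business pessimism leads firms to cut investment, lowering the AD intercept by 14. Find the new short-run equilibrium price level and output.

P = 178, Y = 1778

This is a negative demand shock: AD shifts left.
New AD: Y = 2846 − 6P.
SRAS can be written Y = 354 + 8P.
Set AD = SRAS: 2846 − 6P = 354 + 8P, so 2492 = 14P and P = 178.
Y = 2846 − 6·178 = 1778.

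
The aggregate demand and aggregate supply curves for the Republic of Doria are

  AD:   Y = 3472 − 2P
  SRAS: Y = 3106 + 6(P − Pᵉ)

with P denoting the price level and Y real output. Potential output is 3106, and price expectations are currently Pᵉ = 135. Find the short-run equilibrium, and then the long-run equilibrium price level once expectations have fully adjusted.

Short run: with Pᵉ = 135, SRAS is Y = 2296 + 6P. Setting AD = SRAS gives 1176 = 8P, so P = 147 and Y = 3472 − 2·147 = 3178.
Output 3178 is above potential 3106, so over time expected prices rise and SRAS shifts left until Y returns to 3106.
Long run: Y = 3106 on the AD curve gives 3106 = 3472 − 2P, so P = 183.

Short run: P = 147, Y = 3178. Long run: P = 183.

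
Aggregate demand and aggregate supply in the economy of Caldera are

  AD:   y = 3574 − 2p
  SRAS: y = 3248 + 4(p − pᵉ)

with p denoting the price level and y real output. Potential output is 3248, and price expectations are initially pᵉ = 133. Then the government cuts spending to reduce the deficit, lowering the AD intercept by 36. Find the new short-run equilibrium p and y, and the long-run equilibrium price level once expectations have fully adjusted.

Short run: p = 137, y = 3264. Long run: p = 145.

AD shifts left: new AD is y = 3538 − 2p. With pᵉ = 133, SRAS is y = 2716 + 4p.
Short run: 3538 − 2p = 2716 + 4p gives 822 = 6p, so p = 137 and y = 3538 − 2·137 = 3264.
y = 3264 is above potential 3248; expectations adjust and SRAS shifts left until y = 3248.
Long run: on the new AD curve, 3248 = 3538 − 2p gives p = 145.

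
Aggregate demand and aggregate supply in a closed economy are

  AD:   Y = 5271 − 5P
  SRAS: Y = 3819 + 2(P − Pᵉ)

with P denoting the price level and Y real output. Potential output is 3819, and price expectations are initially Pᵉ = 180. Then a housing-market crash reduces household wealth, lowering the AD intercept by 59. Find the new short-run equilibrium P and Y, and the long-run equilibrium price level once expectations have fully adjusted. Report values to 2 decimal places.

AD shifts left: new AD is Y = 5212 − 5P. With Pᵉ = 180, SRAS is Y = 3459 + 2P.
Short run: 5212 − 5P = 3459 + 2P gives 1753 = 7P, so P = 250.43 and Y = 5212 − 5P = 3959.86.
Y = 3959.86 is above potential 3819; expectations adjust and SRAS shifts left until Y = 3819.
Long run: on the new AD curve, 3819 = 5212 − 5P gives P = 278.60.

Short run: P = 250.43, Y = 3959.86. Long run: P = 278.60.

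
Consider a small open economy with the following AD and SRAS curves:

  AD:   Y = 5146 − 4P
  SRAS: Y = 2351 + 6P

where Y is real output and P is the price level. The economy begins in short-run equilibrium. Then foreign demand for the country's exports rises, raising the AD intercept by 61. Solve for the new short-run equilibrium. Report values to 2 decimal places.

P = 285.60, Y = 4064.60

This is a positive demand shock: AD shifts right.
New AD: Y = 5207 − 4P.
Set AD = SRAS: 5207 − 4P = 2351 + 6P, so 2856 = 10P and P = 285.60.
Substituting into AD, Y = 4064.60.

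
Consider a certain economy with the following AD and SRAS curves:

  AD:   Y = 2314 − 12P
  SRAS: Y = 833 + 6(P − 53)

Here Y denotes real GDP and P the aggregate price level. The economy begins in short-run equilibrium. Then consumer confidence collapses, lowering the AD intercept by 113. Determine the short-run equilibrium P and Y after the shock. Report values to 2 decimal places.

P = 93.67, Y = 1077.00

This is a negative demand shock: AD shifts left.
New AD: Y = 2201 − 12P.
SRAS can be written Y = 515 + 6P.
Set AD = SRAS: 2201 − 12P = 515 + 6P, so 1686 = 18P and P = 93.67.
Substituting into AD, Y = 1077.00.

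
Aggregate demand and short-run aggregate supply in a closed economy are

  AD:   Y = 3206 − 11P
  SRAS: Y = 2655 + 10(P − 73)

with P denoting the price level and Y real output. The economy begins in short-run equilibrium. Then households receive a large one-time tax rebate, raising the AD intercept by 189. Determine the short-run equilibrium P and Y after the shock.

This is a positive demand shock: AD shifts right.
New AD: Y = 3395 − 11P.
SRAS can be written Y = 1925 + 10P.
Set AD = SRAS: 3395 − 11P = 1925 + 10P, so 1470 = 21P and P = 70.
Y = 3395 − 11·70 = 2625.

P = 70, Y = 2625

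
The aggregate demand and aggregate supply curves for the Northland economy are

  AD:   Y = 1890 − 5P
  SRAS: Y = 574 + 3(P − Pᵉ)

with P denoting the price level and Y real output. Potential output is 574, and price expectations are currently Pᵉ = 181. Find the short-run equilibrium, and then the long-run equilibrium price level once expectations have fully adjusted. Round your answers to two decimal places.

Short run: with Pᵉ = 181, SRAS is Y = 31 + 3P. Setting AD = SRAS gives 1859 = 8P, so P = 232.38 and Y = 1890 − 5P = 728.13.
Output 728.13 is above potential 574, so over time expected prices rise and SRAS shifts left until Y returns to 574.
Long run: Y = 574 on the AD curve gives 574 = 1890 − 5P, so P = 263.20.

Short run: P = 232.38, Y = 728.13. Long run: P = 263.20.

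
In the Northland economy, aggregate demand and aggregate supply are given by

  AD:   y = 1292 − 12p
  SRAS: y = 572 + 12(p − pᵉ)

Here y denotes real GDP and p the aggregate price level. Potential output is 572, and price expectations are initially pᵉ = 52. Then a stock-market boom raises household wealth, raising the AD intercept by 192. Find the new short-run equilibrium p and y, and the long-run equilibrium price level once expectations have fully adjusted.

AD shifts right: new AD is y = 1484 − 12p. With pᵉ = 52, SRAS is y = 12p − 52.
Short run: 1484 − 12p = 12p − 52 gives 1536 = 24p, so p = 64 and y = 1484 − 12·64 = 716.
y = 716 is above potential 572; expectations adjust and SRAS shifts left until y = 572.
Long run: on the new AD curve, 572 = 1484 − 12p gives p = 76.

Short run: p = 64, y = 716. Long run: p = 76.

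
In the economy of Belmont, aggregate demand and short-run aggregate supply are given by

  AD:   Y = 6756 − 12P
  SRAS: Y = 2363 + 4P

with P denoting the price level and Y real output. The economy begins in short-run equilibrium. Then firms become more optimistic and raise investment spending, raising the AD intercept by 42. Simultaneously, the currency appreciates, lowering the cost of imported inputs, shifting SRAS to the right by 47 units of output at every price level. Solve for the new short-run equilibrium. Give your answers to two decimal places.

After both shocks: AD is Y = 6798 − 12P and SRAS is Y = 2410 + 4P.
Setting them equal: 4388 = 16P, so P = 274.25.
Substituting into AD, Y = 3507.00.

P = 274.25, Y = 3507.00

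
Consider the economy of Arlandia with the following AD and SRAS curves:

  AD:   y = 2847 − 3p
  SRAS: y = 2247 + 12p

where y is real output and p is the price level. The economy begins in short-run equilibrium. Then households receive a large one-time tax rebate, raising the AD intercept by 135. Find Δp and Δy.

Δp = +9, Δy = +108

This is a positive demand shock: AD shifts right.
New AD: y = 2982 − 3p.
Set AD = SRAS: 2982 − 3p = 2247 + 12p, so 735 = 15p and p = 49.
y = 2982 − 3·49 = 2835.
Initially p = 40, y = 2727, so Δp = +9 and Δy = +108.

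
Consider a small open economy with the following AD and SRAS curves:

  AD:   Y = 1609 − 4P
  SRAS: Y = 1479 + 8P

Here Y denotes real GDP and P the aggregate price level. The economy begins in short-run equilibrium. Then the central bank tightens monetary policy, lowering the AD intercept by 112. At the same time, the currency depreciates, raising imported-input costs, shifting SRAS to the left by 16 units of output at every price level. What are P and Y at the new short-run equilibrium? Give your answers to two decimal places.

P = 2.83, Y = 1485.67

After both shocks: AD is Y = 1497 − 4P and SRAS is Y = 1463 + 8P.
Setting them equal: 34 = 12P, so P = 2.83.
Substituting into AD, Y = 1485.67.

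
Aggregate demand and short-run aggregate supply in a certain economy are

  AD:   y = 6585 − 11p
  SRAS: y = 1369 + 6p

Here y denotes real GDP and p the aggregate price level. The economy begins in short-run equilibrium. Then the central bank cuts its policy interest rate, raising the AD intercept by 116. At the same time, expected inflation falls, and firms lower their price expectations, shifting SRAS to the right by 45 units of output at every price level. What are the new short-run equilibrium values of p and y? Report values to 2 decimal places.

After both shocks: AD is y = 6701 − 11p and SRAS is y = 1414 + 6p.
Setting them equal: 5287 = 17p, so p = 311.00.
Substituting into AD, y = 3280.00.

p = 311.00, y = 3280.00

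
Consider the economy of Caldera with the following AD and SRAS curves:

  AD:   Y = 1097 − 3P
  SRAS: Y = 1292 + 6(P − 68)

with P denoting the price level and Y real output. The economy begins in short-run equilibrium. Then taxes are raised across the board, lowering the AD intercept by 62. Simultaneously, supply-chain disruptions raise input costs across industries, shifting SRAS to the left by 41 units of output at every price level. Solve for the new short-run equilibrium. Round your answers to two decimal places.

P = 21.33, Y = 971.00

After both shocks: AD is Y = 1035 − 3P and SRAS is Y = 843 + 6P.
Setting them equal: 192 = 9P, so P = 21.33.
Substituting into AD, Y = 971.00.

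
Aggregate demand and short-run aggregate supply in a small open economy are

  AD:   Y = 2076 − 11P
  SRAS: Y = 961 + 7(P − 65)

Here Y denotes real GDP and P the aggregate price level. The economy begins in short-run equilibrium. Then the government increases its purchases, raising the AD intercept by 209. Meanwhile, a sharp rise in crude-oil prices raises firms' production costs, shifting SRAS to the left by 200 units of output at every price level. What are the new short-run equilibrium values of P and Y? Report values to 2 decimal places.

After both shocks: AD is Y = 2285 − 11P and SRAS is Y = 306 + 7P.
Setting them equal: 1979 = 18P, so P = 109.94.
Substituting into AD, Y = 1075.61.

P = 109.94, Y = 1075.61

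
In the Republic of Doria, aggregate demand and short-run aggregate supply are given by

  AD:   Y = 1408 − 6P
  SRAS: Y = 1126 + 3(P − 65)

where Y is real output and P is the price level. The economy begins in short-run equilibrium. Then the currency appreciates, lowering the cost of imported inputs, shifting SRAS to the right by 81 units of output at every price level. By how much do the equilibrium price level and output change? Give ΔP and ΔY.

ΔP = -9, ΔY = +54

This is a positive supply shock: SRAS shifts right.
New SRAS: Y = 1012 + 3P.
Set AD = SRAS: 1408 − 6P = 1012 + 3P, so 396 = 9P and P = 44.
Y = 1408 − 6·44 = 1144.
Initially P = 53, Y = 1090, so ΔP = -9 and ΔY = +54.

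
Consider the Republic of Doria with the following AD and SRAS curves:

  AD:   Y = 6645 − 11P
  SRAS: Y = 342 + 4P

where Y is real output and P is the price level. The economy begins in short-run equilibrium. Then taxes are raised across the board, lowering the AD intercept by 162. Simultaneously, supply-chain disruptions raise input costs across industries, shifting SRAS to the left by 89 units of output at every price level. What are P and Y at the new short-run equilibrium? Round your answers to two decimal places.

After both shocks: AD is Y = 6483 − 11P and SRAS is Y = 253 + 4P.
Setting them equal: 6230 = 15P, so P = 415.33.
Substituting into AD, Y = 1914.33.

P = 415.33, Y = 1914.33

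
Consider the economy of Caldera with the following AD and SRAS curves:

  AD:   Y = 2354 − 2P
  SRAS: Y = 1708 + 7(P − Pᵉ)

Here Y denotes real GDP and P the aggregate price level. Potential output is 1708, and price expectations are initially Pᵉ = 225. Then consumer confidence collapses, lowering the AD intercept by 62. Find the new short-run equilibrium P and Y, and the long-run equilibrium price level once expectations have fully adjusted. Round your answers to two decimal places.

AD shifts left: new AD is Y = 2292 − 2P. With Pᵉ = 225, SRAS is Y = 133 + 7P.
Short run: 2292 − 2P = 133 + 7P gives 2159 = 9P, so P = 239.89 and Y = 2292 − 2P = 1812.22.
Y = 1812.22 is above potential 1708; expectations adjust and SRAS shifts left until Y = 1708.
Long run: on the new AD curve, 1708 = 2292 − 2P gives P = 292.00.

Short run: P = 239.89, Y = 1812.22. Long run: P = 292.00.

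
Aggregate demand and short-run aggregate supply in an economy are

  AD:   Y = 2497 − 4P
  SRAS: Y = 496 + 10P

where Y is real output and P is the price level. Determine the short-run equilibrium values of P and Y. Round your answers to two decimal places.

P = 142.93, Y = 1925.29

Set AD = SRAS: 2497 − 4P = 496 + 10P, so 2001 = 14P and P = 142.93.
Substituting into AD, Y = 2497 − 4P = 1925.29.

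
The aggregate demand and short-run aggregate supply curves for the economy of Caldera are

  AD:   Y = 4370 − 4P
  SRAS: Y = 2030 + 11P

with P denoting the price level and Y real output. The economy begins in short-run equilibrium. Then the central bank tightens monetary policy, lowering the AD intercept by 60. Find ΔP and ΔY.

ΔP = -4, ΔY = -44

This is a negative demand shock: AD shifts left.
New AD: Y = 4310 − 4P.
Set AD = SRAS: 4310 − 4P = 2030 + 11P, so 2280 = 15P and P = 152.
Y = 4310 − 4·152 = 3702.
Initially P = 156, Y = 3746, so ΔP = -4 and ΔY = -44.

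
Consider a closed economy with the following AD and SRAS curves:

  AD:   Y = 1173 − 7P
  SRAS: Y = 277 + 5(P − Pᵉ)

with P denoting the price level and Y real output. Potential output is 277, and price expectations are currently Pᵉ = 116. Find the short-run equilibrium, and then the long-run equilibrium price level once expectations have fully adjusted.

Short run: P = 123, Y = 312. Long run: P = 128.

Short run: with Pᵉ = 116, SRAS is Y = 5P − 303. Setting AD = SRAS gives 1476 = 12P, so P = 123 and Y = 1173 − 7·123 = 312.
Output 312 is above potential 277, so over time expected prices rise and SRAS shifts left until Y returns to 277.
Long run: Y = 277 on the AD curve gives 277 = 1173 − 7P, so P = 128.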